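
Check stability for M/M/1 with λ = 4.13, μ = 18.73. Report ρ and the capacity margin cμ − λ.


Total capacity cμ = 1·18.73 = 18.73/hr
ρ = λ/(cμ) = 4.13/18.73 = 0.2205
Stable ⇔ ρ < 1: YES
Spare capacity = cμ − λ = 18.73 − 4.13 = 14.60/hr

Final: ρ = 0.2205; stable; margin = 14.60/hr


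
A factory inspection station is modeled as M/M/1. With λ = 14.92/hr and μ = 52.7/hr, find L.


ρ = λ/μ = 14.92/52.7 = 0.2831
L = ρ/(1−ρ) = 0.2831/(1 − 0.2831) = 0.2831/0.7169 = 0.3949

Final: 0.3949


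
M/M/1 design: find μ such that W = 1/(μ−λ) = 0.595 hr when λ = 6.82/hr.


W = 1/(μ−λ) ⇒ μ − λ = 1/W = 1/0.595 = 1.6807
μ = λ + 1/W = 6.82 + 1.6807 = 8.5007 per hr

Final: 8.5007 /hr


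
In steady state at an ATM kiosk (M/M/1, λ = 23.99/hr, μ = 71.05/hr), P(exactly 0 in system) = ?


ρ = 23.99/71.05 = 0.3376
P_n = (1−ρ)·ρ^n = (1 − 0.3376)·0.3376^0 = 0.6624·1.000000 = 0.662350

Final: 0.662350


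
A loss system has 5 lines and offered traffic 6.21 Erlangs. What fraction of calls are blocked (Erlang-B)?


B(c,a) = (a^c/c!) / Σ_{k=0}^{c} a^k/k!
a^5/5! = 76.962073
Σ terms (k=0..5): 1.00000 + 6.21000 + 19.28205 + 39.91384 + 61.96624 + 76.96207 = 205.334208
B = 76.962073/205.334208 = 0.374814

Final: 0.374814


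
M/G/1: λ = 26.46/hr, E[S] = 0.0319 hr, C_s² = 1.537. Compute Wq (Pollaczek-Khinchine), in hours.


ρ = λ·E[S] = 26.46·0.0319 = 0.8441
E[S²] = E[S]²(1+C_s²) = 0.0319²·(1+1.537) = 0.002582
Wq = λ·E[S²]/(2(1−ρ)) = 26.46·0.002582/(2·0.1559) = 0.21905 hr

Final: 0.21905 hr


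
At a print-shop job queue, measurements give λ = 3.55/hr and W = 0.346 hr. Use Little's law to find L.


L = λW = 3.55·0.346 = 1.2283

Final: 1.2283


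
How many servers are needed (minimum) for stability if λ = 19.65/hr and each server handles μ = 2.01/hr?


Stability requires cμ > λ ⇔ c > λ/μ.
λ/μ = 19.65/2.01 = 9.7761
Minimum integer c = ⌊9.7761⌋ + 1 = 10
Check: 10·2.01 = 20.10 > 19.65, while 9·2.01 = 18.09 ≤ 19.65

Final: 10 servers


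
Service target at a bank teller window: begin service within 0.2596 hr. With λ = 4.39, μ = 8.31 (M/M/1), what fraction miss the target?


ρ = 4.39/8.31 = 0.5283
P(Wq > t) = ρ·e^{−(μ−λ)t} = 0.5283·e^{−1.0176}
= 0.5283·0.361450 = 0.190946

Final: 0.190946


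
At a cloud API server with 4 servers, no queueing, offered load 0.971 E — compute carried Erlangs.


B(4,0.971) = 0.014073 (Erlang-B)
Carried load = a(1 − B) = 0.971·(1 − 0.014073) = 0.971·0.985927 = 0.9573 E

Final: 0.9573 Erlangs


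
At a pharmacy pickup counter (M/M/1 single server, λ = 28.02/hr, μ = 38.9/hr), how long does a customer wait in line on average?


ρ = 28.02/38.9 = 0.7203
Wq = ρ/(μ−λ) = 0.7203/(38.9 − 28.02) = 0.7203/10.88 = 0.06620 hr

Final: 0.06620 hr


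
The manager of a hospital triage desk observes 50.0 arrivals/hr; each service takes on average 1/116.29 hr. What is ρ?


ρ = λ/μ = 50.0/116.29 = 0.4300

Final: 0.4300


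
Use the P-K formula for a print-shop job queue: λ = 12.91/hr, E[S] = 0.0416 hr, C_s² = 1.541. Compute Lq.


ρ = λ·E[S] = 12.91·0.0416 = 0.5371
Lq = ρ²(1+C_s²)/(2(1−ρ)) = 0.2884·(1+1.541)/(2·0.4629)
= 0.2884·2.5410/0.9259 = 0.79156

Final: 0.79156


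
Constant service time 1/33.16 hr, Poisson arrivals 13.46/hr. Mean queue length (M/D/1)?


ρ = 13.46/33.16 = 0.4059
M/D/1: Lq = ρ²/(2(1−ρ)) = 0.1648/(2·0.5941) = 0.13867

Final: 0.13867


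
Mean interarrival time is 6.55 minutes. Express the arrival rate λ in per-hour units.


λ = 1/(interarrival time) in consistent units.
1 hour = 60 min, so λ = 60/6.55 = 9.1603 per hour

Final: 9.1603 /hr


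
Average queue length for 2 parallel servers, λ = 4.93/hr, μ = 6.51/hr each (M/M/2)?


a = λ/μ = 0.7573; ρ = a/2 = 0.3786
P₀ = 0.450696
Lq = P₀·a^c·ρ / (c!·(1−ρ)²) = 0.450696·0.57350·0.3786/(2·0.38608)
= 0.12675

Final: 0.12675


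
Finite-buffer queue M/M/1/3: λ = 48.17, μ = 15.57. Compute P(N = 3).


ρ = λ/μ = 48.17/15.57 = 3.0938
P_K = (1−ρ)ρ^K/(1−ρ^(K+1)) = (-2.0938·29.611752)/(1 − 91.611952)
= -62.000200/-90.611952 = 0.684239

Final: 0.684239


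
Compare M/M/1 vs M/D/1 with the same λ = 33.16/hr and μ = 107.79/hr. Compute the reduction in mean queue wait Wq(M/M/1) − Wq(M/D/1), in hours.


ρ = 33.16/107.79 = 0.3076
Wq(M/M/1) = ρ/(μ−λ) = 0.3076/74.63 = 0.004122 hr
Wq(M/D/1) = ρ/(2(μ−λ)) = 0.002061 hr
Savings = 0.004122 − 0.002061 = 0.002061 hr

Final: 0.002061 hr


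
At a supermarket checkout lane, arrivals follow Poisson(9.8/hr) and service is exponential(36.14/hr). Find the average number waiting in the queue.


ρ = 9.8/36.14 = 0.2712
Lq = ρ²/(1−ρ) = 0.07353/0.7288 = 0.1009

Final: 0.1009


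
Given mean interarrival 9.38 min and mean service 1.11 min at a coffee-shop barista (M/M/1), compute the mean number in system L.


λ = 60/9.38 = 6.3966 /hr
μ = 60/1.11 = 54.0541 /hr
ρ = λ/μ = 6.3966/54.0541 = 0.1183
L = ρ/(1−ρ) = 0.1183/0.8817 = 0.1342

Final: 0.1342


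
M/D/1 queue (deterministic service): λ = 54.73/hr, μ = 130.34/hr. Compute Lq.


ρ = 54.73/130.34 = 0.4199
M/D/1: Lq = ρ²/(2(1−ρ)) = 0.1763/(2·0.5801) = 0.15197

Final: 0.15197


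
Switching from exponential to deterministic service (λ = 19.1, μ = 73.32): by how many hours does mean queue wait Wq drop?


ρ = 19.1/73.32 = 0.2605
Wq(M/M/1) = ρ/(μ−λ) = 0.2605/54.22 = 0.004805 hr
Wq(M/D/1) = ρ/(2(μ−λ)) = 0.002402 hr
Savings = 0.004805 − 0.002402 = 0.002402 hr

Final: 0.002402 hr


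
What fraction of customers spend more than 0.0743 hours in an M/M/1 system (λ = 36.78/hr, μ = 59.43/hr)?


W ~ Exponential(μ−λ) for M/M/1.
μ − λ = 59.43 − 36.78 = 22.6500
P(W > t) = e^{−(μ−λ)t} = e^{−1.6829} = 0.185835

Final: 0.185835


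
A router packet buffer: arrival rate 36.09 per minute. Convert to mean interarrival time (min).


Mean interarrival time = 1/λ = 1/36.09 minute = 0.02771 minute
In minutes: 0.02771 × 1 = 0.02771 min

Final: 0.02771 min


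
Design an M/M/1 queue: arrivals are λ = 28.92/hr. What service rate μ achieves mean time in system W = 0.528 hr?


W = 1/(μ−λ) ⇒ μ − λ = 1/W = 1/0.528 = 1.8939
μ = λ + 1/W = 28.92 + 1.8939 = 30.8139 per hr

Final: 30.8139 /hr


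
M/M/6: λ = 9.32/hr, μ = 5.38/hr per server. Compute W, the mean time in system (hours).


a = 1.7323; ρ = 0.2887; P₀ = 0.176761
Lq = P₀·a^c·ρ/(c!(1−ρ)²) = 0.003787
Wq = Lq/λ = 0.003787/9.32 = 0.0004063 hr
W = Wq + 1/μ = 0.0004063 + 0.18587 = 0.18628 hr

Final: 0.18628 hr


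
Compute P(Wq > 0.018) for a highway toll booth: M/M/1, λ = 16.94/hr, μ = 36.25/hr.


ρ = 16.94/36.25 = 0.4673
P(Wq > t) = ρ·e^{−(μ−λ)t} = 0.4673·e^{−0.3476}
= 0.4673·0.706396 = 0.330106

Final: 0.330106


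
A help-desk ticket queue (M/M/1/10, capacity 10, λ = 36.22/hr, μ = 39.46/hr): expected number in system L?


ρ = 36.22/39.46 = 0.9179
L = ρ[1 − (K+1)ρ^K + Kρ^(K+1)] / [(1−ρ)(1−ρ^(K+1))]
Numerator: 0.9179·(1 − 11·0.424535 + 10·0.389677) = 0.208256
Denominator: (0.08211)·(0.610323) = 0.050113
L = 0.208256/0.050113 = 4.1558

Final: 4.1558


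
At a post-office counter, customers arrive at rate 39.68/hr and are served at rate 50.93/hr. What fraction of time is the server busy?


ρ = λ/μ = 39.68/50.93 = 0.7791

Final: 0.7791


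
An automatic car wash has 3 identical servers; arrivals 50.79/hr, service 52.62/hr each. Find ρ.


ρ = λ/(cμ) = 50.79/(3·52.62) = 50.79/157.86 = 0.3217

Final: 0.3217


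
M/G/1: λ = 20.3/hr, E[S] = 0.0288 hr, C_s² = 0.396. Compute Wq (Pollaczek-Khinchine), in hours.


ρ = λ·E[S] = 20.3·0.0288 = 0.5846
E[S²] = E[S]²(1+C_s²) = 0.0288²·(1+0.396) = 0.001158
Wq = λ·E[S²]/(2(1−ρ)) = 20.3·0.001158/(2·0.4154) = 0.02830 hr

Final: 0.02830 hr


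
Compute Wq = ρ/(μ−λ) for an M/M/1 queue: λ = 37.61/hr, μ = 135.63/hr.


ρ = 37.61/135.63 = 0.2773
Wq = ρ/(μ−λ) = 0.2773/(135.63 − 37.61) = 0.2773/98.02 = 0.002829 hr

Final: 0.002829 hr


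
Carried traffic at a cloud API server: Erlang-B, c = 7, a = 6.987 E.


B(7,6.987) = 0.248066 (Erlang-B)
Carried load = a(1 − B) = 6.987·(1 − 0.248066) = 6.987·0.751934 = 5.2538 E

Final: 5.2538 Erlangs


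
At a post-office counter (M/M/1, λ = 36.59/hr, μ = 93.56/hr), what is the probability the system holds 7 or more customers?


ρ = 36.59/93.56 = 0.3911
P(N ≥ n) = ρ^n = 0.3911^7 = 0.001399

Final: 0.001399


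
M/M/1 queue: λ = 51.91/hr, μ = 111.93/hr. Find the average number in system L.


ρ = λ/μ = 51.91/111.93 = 0.4638
L = ρ/(1−ρ) = 0.4638/(1 − 0.4638) = 0.4638/0.5362 = 0.8649

Final: 0.8649


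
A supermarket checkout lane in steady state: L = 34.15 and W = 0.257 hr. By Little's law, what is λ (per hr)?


λ = L/W = 34.15/0.257 = 132.8794 /hr

Final: 132.8794 /hr


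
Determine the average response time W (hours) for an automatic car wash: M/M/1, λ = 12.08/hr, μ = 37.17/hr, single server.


W = 1/(μ−λ) = 1/(37.17 − 12.08) = 1/25.09 = 0.03986 hr

Final: 0.03986 hr


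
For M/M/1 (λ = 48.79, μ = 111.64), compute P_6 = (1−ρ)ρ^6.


ρ = 48.79/111.64 = 0.4370
P_n = (1−ρ)·ρ^n = (1 − 0.4370)·0.4370^6 = 0.5630·0.006967 = 0.003922

Final: 0.003922


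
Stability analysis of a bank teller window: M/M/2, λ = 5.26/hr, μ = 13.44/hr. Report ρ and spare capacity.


Total capacity cμ = 2·13.44 = 26.88/hr
ρ = λ/(cμ) = 5.26/26.88 = 0.1957
Stable ⇔ ρ < 1: YES
Spare capacity = cμ − λ = 26.88 − 5.26 = 21.62/hr

Final: ρ = 0.1957; stable; margin = 21.62/hr


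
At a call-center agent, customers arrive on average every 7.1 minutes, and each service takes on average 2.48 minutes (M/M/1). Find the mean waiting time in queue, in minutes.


λ = 60/7.1 = 8.4507 /hr
μ = 60/2.48 = 24.1935 /hr
ρ = λ/μ = 8.4507/24.1935 = 0.3493
Wq = ρ/(μ−λ) = 0.3493/(24.1935−8.4507) = 0.02219 hr
In minutes: 0.02219·60 = 1.331 min

Final: 1.331 min


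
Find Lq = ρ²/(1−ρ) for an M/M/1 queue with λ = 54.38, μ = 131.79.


ρ = 54.38/131.79 = 0.4126
Lq = ρ²/(1−ρ) = 0.1703/0.5874 = 0.2899

Final: 0.2899


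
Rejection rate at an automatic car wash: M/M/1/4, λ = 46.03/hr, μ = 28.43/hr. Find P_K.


ρ = λ/μ = 46.03/28.43 = 1.6191
P_K = (1−ρ)ρ^K/(1−ρ^(K+1)) = (-0.6191·6.871578)/(1 − 11.125527)
= -4.253949/-10.125527 = 0.420121

Final: 0.420121


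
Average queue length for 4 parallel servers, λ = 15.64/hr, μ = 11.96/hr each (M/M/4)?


a = λ/μ = 1.3077; ρ = a/4 = 0.3269
P₀ = 0.269074
Lq = P₀·a^c·ρ / (c!·(1−ρ)²) = 0.269074·2.92430·0.3269/(24·0.45303)
= 0.02366

Final: 0.02366


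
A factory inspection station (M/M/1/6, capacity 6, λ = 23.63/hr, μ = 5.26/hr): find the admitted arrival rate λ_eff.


ρ = 4.4924; P_K = (1−ρ)ρ^6/(1−ρ^7) = 0.777423
λ_eff = λ(1 − P_K) = 23.63·(1 − 0.777423) = 23.63·0.222577 = 5.2595 /hr

Final: 5.2595 /hr


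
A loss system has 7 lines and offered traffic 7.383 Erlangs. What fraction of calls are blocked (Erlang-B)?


B(c,a) = (a^c/c!) / Σ_{k=0}^{c} a^k/k!
a^7/7! = 237.246352
Σ terms (k=0..7): 1.00000 + 7.38300 + 27.25434 + 67.07294 + 123.79988 + 182.80291 + 224.93898 + 237.24635 = 871.498403
B = 237.246352/871.498403 = 0.272228

Final: 0.272228


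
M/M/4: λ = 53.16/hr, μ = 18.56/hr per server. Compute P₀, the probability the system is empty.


a = λ/μ = 53.16/18.56 = 2.8642; ρ = a/c = 0.7161
Σ_{k=0}^{3} a^k/k! (terms k=0..3) = 1.00000 + 2.86422 + 4.10189 + 3.91624 = 11.88236
Tail: a^4/(4!(1−ρ)) = 67.30200/(24·0.2839) = 9.87607
P₀ = 1/(11.88236 + 9.87607) = 1/21.75843 = 0.045959

Final: 0.045959


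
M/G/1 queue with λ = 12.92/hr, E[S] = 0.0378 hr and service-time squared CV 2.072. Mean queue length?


ρ = λ·E[S] = 12.92·0.0378 = 0.4884
Lq = ρ²(1+C_s²)/(2(1−ρ)) = 0.2385·(1+2.072)/(2·0.5116)
= 0.2385·3.0720/1.0232 = 0.71606

Final: 0.71606


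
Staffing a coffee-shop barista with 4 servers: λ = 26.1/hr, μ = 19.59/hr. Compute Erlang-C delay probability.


a = λ/μ = 1.3323; ρ = a/4 = 0.3331
P₀ = 0.262409 (from M/M/c formula)
C(c,a) = [a^c/(c!(1−ρ))]·P₀ = [3.15083/(24·0.6669)]·0.262409
= 0.19685·0.262409 = 0.051656

Final: 0.051656


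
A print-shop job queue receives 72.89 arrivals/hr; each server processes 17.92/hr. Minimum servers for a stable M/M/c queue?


Stability requires cμ > λ ⇔ c > λ/μ.
λ/μ = 72.89/17.92 = 4.0675
Minimum integer c = ⌊4.0675⌋ + 1 = 5
Check: 5·17.92 = 89.60 > 72.89, while 4·17.92 = 71.68 ≤ 72.89

Final: 5 servers


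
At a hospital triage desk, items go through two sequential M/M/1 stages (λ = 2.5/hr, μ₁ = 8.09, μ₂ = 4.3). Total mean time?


Each node sees arrival rate λ = 2.5/hr (tandem ⇒ throughput preserved).
W₁ = 1/(μ₁−λ) = 1/(8.09−2.5) = 0.17889 hr
W₂ = 1/(μ₂−λ) = 1/(4.3−2.5) = 0.55556 hr
W_total = W₁ + W₂ = 0.17889 + 0.55556 = 0.73445 hr

Final: 0.73445 hr


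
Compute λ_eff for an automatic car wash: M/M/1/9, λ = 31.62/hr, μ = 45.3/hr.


ρ = 0.6980; P_K = (1−ρ)ρ^9/(1−ρ^10) = 0.012214
λ_eff = λ(1 − P_K) = 31.62·(1 − 0.012214) = 31.62·0.987786 = 31.2338 /hr

Final: 31.2338 /hr


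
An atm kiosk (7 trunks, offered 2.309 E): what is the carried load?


B(7,2.309) = 0.006917 (Erlang-B)
Carried load = a(1 − B) = 2.309·(1 − 0.006917) = 2.309·0.993083 = 2.2930 E

Final: 2.2930 Erlangs


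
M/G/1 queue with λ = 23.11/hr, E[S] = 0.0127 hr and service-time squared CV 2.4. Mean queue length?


ρ = λ·E[S] = 23.11·0.0127 = 0.2935
Lq = ρ²(1+C_s²)/(2(1−ρ)) = 0.08614·(1+2.4)/(2·0.7065)
= 0.08614·3.4000/1.4130 = 0.20727

Final: 0.20727


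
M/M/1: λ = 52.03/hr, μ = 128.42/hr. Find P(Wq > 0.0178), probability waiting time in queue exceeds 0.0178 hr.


ρ = 52.03/128.42 = 0.4052
P(Wq > t) = ρ·e^{−(μ−λ)t} = 0.4052·e^{−1.3597}
= 0.4052·0.256727 = 0.104014

Final: 0.104014


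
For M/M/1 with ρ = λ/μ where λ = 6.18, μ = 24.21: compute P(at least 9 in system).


ρ = 6.18/24.21 = 0.2553
P(N ≥ n) = ρ^n = 0.2553^9 = 0.000004602

Final: 0.000004602


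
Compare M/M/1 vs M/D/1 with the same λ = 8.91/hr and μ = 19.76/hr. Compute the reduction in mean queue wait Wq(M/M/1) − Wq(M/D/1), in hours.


ρ = 8.91/19.76 = 0.4509
Wq(M/M/1) = ρ/(μ−λ) = 0.4509/10.85 = 0.04156 hr
Wq(M/D/1) = ρ/(2(μ−λ)) = 0.02078 hr
Savings = 0.04156 − 0.02078 = 0.02078 hr

Final: 0.02078 hr


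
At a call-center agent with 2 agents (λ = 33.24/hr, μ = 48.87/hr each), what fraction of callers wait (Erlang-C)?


a = λ/μ = 0.6802; ρ = a/2 = 0.3401
P₀ = 0.492442 (from M/M/c formula)
C(c,a) = [a^c/(c!(1−ρ))]·P₀ = [0.46263/(2·0.6599)]·0.492442
= 0.35053·0.492442 = 0.172613

Final: 0.172613


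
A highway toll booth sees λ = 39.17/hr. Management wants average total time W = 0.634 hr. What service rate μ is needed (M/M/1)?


W = 1/(μ−λ) ⇒ μ − λ = 1/W = 1/0.634 = 1.5773
μ = λ + 1/W = 39.17 + 1.5773 = 40.7473 per hr

Final: 40.7473 /hr


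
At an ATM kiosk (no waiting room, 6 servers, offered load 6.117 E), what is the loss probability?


B(c,a) = (a^c/c!) / Σ_{k=0}^{c} a^k/k!
a^6/6! = 72.760954
Σ terms (k=0..6): 1.00000 + 6.11700 + 18.70884 + 38.14733 + 58.33681 + 71.36925 + 72.76095 = 266.440197
B = 72.760954/266.440197 = 0.273085

Final: 0.273085


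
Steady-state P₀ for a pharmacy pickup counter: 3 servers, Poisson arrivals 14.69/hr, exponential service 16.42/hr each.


a = λ/μ = 14.69/16.42 = 0.8946; ρ = a/c = 0.2982
Σ_{k=0}^{2} a^k/k! (terms k=0..2) = 1.00000 + 0.89464 + 0.40019 = 2.29483
Tail: a^3/(3!(1−ρ)) = 0.71605/(6·0.7018) = 0.17006
P₀ = 1/(2.29483 + 0.17006) = 1/2.46489 = 0.405698

Final: 0.405698


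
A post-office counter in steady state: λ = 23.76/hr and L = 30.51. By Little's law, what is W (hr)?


W = L/λ = 30.51/23.76 = 1.2841 hr

Final: 1.2841 hr


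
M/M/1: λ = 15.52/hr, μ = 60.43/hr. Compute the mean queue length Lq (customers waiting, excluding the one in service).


ρ = 15.52/60.43 = 0.2568
Lq = ρ²/(1−ρ) = 0.06596/0.7432 = 0.08875

Final: 0.08875


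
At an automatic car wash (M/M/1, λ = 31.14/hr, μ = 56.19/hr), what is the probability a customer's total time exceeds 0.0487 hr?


W ~ Exponential(μ−λ) for M/M/1.
μ − λ = 56.19 − 31.14 = 25.0500
P(W > t) = e^{−(μ−λ)t} = e^{−1.2199} = 0.295249

Final: 0.295249


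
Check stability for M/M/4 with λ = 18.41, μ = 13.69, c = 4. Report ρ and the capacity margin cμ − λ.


Total capacity cμ = 4·13.69 = 54.76/hr
ρ = λ/(cμ) = 18.41/54.76 = 0.3362
Stable ⇔ ρ < 1: YES
Spare capacity = cμ − λ = 54.76 − 18.41 = 36.35/hr

Final: ρ = 0.3362; stable; margin = 36.35/hr


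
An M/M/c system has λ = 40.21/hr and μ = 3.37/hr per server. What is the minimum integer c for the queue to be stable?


Stability requires cμ > λ ⇔ c > λ/μ.
λ/μ = 40.21/3.37 = 11.9318
Minimum integer c = ⌊11.9318⌋ + 1 = 12
Check: 12·3.37 = 40.44 > 40.21, while 11·3.37 = 37.07 ≤ 40.21

Final: 12 servers


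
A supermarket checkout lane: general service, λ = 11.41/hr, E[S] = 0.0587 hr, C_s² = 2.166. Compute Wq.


ρ = λ·E[S] = 11.41·0.0587 = 0.6698
E[S²] = E[S]²(1+C_s²) = 0.0587²·(1+2.166) = 0.010909
Wq = λ·E[S²]/(2(1−ρ)) = 11.41·0.010909/(2·0.3302) = 0.18846 hr

Final: 0.18846 hr


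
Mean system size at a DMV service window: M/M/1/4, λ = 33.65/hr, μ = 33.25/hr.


ρ = 33.65/33.25 = 1.0120
L = ρ[1 − (K+1)ρ^K + Kρ^(K+1)] / [(1−ρ)(1−ρ^(K+1))]
Numerator: 1.0120·(1 − 5·1.048996 + 4·1.061615) = 0.001500
Denominator: (-0.01203)·(-0.061615) = 0.0007412
L = 0.001500/0.0007412 = 2.0239

Final: 2.0239


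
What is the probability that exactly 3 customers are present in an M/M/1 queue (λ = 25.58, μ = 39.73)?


ρ = 25.58/39.73 = 0.6438
P_n = (1−ρ)·ρ^n = (1 − 0.6438)·0.6438^3 = 0.3562·0.266898 = 0.095057

Final: 0.095057


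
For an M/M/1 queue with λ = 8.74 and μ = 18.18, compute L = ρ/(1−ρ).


ρ = λ/μ = 8.74/18.18 = 0.4807
L = ρ/(1−ρ) = 0.4807/(1 − 0.4807) = 0.4807/0.5193 = 0.9258

Final: 0.9258


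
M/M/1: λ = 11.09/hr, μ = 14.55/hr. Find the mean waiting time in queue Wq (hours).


ρ = 11.09/14.55 = 0.7622
Wq = ρ/(μ−λ) = 0.7622/(14.55 − 11.09) = 0.7622/3.46 = 0.2203 hr

Final: 0.2203 hr


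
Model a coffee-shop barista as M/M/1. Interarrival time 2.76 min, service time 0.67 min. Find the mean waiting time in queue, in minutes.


λ = 60/2.76 = 21.7391 /hr
μ = 60/0.67 = 89.5522 /hr
ρ = λ/μ = 21.7391/89.5522 = 0.2428
Wq = ρ/(μ−λ) = 0.2428/(89.5522−21.7391) = 0.003580 hr
In minutes: 0.003580·60 = 0.2148 min

Final: 0.2148 min


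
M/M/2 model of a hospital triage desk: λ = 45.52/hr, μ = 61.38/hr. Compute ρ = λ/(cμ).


ρ = λ/(cμ) = 45.52/(2·61.38) = 45.52/122.76 = 0.3708

Final: 0.3708


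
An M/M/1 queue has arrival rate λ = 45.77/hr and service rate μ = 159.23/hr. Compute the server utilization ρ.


ρ = λ/μ = 45.77/159.23 = 0.2874

Final: 0.2874


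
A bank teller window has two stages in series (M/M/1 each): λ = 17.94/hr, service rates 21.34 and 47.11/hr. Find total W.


Each node sees arrival rate λ = 17.94/hr (tandem ⇒ throughput preserved).
W₁ = 1/(μ₁−λ) = 1/(21.34−17.94) = 0.29412 hr
W₂ = 1/(μ₂−λ) = 1/(47.11−17.94) = 0.03428 hr
W_total = W₁ + W₂ = 0.29412 + 0.03428 = 0.32840 hr

Final: 0.32840 hr


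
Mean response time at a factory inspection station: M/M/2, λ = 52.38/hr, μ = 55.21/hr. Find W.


a = 0.9487; ρ = 0.4744; P₀ = 0.356511
Lq = P₀·a^c·ρ/(c!(1−ρ)²) = 0.27548
Wq = Lq/λ = 0.27548/52.38 = 0.005259 hr
W = Wq + 1/μ = 0.005259 + 0.01811 = 0.02337 hr

Final: 0.02337 hr


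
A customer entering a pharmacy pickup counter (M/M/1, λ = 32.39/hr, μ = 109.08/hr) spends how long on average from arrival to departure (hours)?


W = 1/(μ−λ) = 1/(109.08 − 32.39) = 1/76.69 = 0.01304 hr

Final: 0.01304 hr


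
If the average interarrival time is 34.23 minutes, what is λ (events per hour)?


λ = 1/(interarrival time) in consistent units.
1 hour = 60 min, so λ = 60/34.23 = 1.7528 per hour

Final: 1.7528 /hr


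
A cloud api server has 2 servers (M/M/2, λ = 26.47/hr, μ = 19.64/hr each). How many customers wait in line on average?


a = λ/μ = 1.3478; ρ = a/2 = 0.6739
P₀ = 0.194829
Lq = P₀·a^c·ρ / (c!·(1−ρ)²) = 0.194829·1.81646·0.6739/(2·0.10635)
= 1.12118

Final: 1.12118


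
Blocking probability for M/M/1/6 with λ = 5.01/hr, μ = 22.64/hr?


ρ = λ/μ = 5.01/22.64 = 0.2213
P_K = (1−ρ)ρ^K/(1−ρ^(K+1)) = (0.7787·0.0001174)/(1 − 0.00002599)
= 0.00009144/0.999974 = 0.00009144

Final: 0.00009144


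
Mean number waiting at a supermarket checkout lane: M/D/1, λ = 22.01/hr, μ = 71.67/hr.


ρ = 22.01/71.67 = 0.3071
M/D/1: Lq = ρ²/(2(1−ρ)) = 0.09431/(2·0.6929) = 0.06806

Final: 0.06806


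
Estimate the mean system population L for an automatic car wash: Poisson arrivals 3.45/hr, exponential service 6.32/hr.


ρ = λ/μ = 3.45/6.32 = 0.5459
L = ρ/(1−ρ) = 0.5459/(1 − 0.5459) = 0.5459/0.4541 = 1.2021

Final: 1.2021


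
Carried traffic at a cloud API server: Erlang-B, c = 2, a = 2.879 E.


B(2,2.879) = 0.516534 (Erlang-B)
Carried load = a(1 − B) = 2.879·(1 − 0.516534) = 2.879·0.483466 = 1.3919 E

Final: 1.3919 Erlangs


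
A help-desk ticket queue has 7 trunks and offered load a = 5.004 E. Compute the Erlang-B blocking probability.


B(c,a) = (a^c/c!) / Σ_{k=0}^{c} a^k/k!
a^7/7! = 15.588006
Σ terms (k=0..7): 1.00000 + 5.00400 + 12.52001 + 20.88337 + 26.12510 + 26.14600 + 21.80576 + 15.58801 = 129.072252
B = 15.588006/129.072252 = 0.120770

Final: 0.120770


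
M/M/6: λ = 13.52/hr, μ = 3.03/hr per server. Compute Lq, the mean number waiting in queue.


a = λ/μ = 4.4620; ρ = a/6 = 0.7437
P₀ = 0.009593
Lq = P₀·a^c·ρ / (c!·(1−ρ)²) = 0.009593·7892.31442·0.7437/(720·0.06570)
= 1.19020

Final: 1.19020


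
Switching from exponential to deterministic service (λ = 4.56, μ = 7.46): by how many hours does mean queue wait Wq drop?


ρ = 4.56/7.46 = 0.6113
Wq(M/M/1) = ρ/(μ−λ) = 0.6113/2.90 = 0.21078 hr
Wq(M/D/1) = ρ/(2(μ−λ)) = 0.10539 hr
Savings = 0.21078 − 0.10539 = 0.10539 hr

Final: 0.10539 hr


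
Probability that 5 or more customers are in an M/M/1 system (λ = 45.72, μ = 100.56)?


ρ = 45.72/100.56 = 0.4547
P(N ≥ n) = ρ^n = 0.4547^5 = 0.019427

Final: 0.019427


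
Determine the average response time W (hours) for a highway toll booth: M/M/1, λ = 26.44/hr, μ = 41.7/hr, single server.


W = 1/(μ−λ) = 1/(41.7 − 26.44) = 1/15.26 = 0.06553 hr

Final: 0.06553 hr


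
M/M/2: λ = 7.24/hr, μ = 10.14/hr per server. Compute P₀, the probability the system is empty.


a = λ/μ = 7.24/10.14 = 0.7140; ρ = a/c = 0.3570
Σ_{k=0}^{1} a^k/k! (terms k=0..1) = 1.00000 + 0.71400 = 1.71400
Tail: a^2/(2!(1−ρ)) = 0.50980/(2·0.6430) = 0.39643
P₀ = 1/(1.71400 + 0.39643) = 1/2.11043 = 0.473837

Final: 0.473837


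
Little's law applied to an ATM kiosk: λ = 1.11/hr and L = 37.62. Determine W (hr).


W = L/λ = 37.62/1.11 = 33.8919 hr

Final: 33.8919 hr


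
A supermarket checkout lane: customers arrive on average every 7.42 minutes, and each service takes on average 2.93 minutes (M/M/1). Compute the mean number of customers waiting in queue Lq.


λ = 60/7.42 = 8.0863 /hr
μ = 60/2.93 = 20.4778 /hr
ρ = λ/μ = 8.0863/20.4778 = 0.3949
Lq = ρ²/(1−ρ) = 0.1559/0.6051 = 0.2577

Final: 0.2577


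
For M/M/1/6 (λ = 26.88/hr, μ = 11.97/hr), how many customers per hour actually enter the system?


ρ = 2.2456; P_K = (1−ρ)ρ^6/(1−ρ^7) = 0.556620
λ_eff = λ(1 − P_K) = 26.88·(1 − 0.556620) = 26.88·0.443380 = 11.9180 /hr

Final: 11.9180 /hr


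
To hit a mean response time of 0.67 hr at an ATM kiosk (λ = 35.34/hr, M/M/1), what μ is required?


W = 1/(μ−λ) ⇒ μ − λ = 1/W = 1/0.67 = 1.4925
μ = λ + 1/W = 35.34 + 1.4925 = 36.8325 per hr

Final: 36.8325 /hr


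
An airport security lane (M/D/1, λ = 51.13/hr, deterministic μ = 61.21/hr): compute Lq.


ρ = 51.13/61.21 = 0.8353
M/D/1: Lq = ρ²/(2(1−ρ)) = 0.6978/(2·0.1647) = 2.11855

Final: 2.11855


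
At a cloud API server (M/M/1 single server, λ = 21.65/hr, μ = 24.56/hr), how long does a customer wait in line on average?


ρ = 21.65/24.56 = 0.8815
Wq = ρ/(μ−λ) = 0.8815/(24.56 − 21.65) = 0.8815/2.91 = 0.3029 hr

Final: 0.3029 hr


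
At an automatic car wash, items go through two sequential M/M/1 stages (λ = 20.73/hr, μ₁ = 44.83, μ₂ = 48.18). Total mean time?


Each node sees arrival rate λ = 20.73/hr (tandem ⇒ throughput preserved).
W₁ = 1/(μ₁−λ) = 1/(44.83−20.73) = 0.04149 hr
W₂ = 1/(μ₂−λ) = 1/(48.18−20.73) = 0.03643 hr
W_total = W₁ + W₂ = 0.04149 + 0.03643 = 0.07792 hr

Final: 0.07792 hr


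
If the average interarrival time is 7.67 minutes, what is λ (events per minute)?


λ = 1/(interarrival time) in consistent units.
1 minute = 1 min, so λ = 1/7.67 = 0.1304 per minute

Final: 0.1304 /min


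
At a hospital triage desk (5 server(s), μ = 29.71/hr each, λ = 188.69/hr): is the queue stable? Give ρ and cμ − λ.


Total capacity cμ = 5·29.71 = 148.55/hr
ρ = λ/(cμ) = 188.69/148.55 = 1.2702
Stable ⇔ ρ < 1: NO
Spare capacity = cμ − λ = 148.55 − 188.69 = -40.14/hr

Final: ρ = 1.2702; unstable; margin = -40.14/hr


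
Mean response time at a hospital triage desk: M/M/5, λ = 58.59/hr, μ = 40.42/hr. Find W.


a = 1.4495; ρ = 0.2899; P₀ = 0.234370
Lq = P₀·a^c·ρ/(c!(1−ρ)²) = 0.007186
Wq = Lq/λ = 0.007186/58.59 = 0.0001226 hr
W = Wq + 1/μ = 0.0001226 + 0.02474 = 0.02486 hr

Final: 0.02486 hr


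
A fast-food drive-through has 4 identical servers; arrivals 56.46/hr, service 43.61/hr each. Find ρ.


ρ = λ/(cμ) = 56.46/(4·43.61) = 56.46/174.44 = 0.3237

Final: 0.3237


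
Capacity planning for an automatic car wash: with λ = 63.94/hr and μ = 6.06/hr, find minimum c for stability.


Stability requires cμ > λ ⇔ c > λ/μ.
λ/μ = 63.94/6.06 = 10.5512
Minimum integer c = ⌊10.5512⌋ + 1 = 11
Check: 11·6.06 = 66.66 > 63.94, while 10·6.06 = 60.60 ≤ 63.94

Final: 11 servers


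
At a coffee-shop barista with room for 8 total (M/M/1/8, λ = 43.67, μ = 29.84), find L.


ρ = 43.67/29.84 = 1.4635
L = ρ[1 − (K+1)ρ^K + Kρ^(K+1)] / [(1−ρ)(1−ρ^(K+1))]
Numerator: 1.4635·(1 − 9·21.041417 + 8·30.793522) = 84.845394
Denominator: (-0.4635)·(-29.793522) = 13.808459
L = 84.845394/13.808459 = 6.1445

Final: 6.1445


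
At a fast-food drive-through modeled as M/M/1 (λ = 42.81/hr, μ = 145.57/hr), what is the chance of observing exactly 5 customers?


ρ = 42.81/145.57 = 0.2941
P_n = (1−ρ)·ρ^n = (1 − 0.2941)·0.2941^5 = 0.7059·0.002200 = 0.001553

Final: 0.001553


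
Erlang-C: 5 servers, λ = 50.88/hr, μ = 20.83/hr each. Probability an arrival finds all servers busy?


a = λ/μ = 2.4426; ρ = a/5 = 0.4885
P₀ = 0.085072 (from M/M/c formula)
C(c,a) = [a^c/(c!(1−ρ))]·P₀ = [86.95392/(120·0.5115)]·0.085072
= 1.41672·0.085072 = 0.120523

Final: 0.120523


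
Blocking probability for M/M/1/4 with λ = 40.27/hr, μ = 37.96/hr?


ρ = λ/μ = 40.27/37.96 = 1.0609
P_K = (1−ρ)ρ^K/(1−ρ^(K+1)) = (-0.06085·1.266548)/(1 − 1.343622)
= -0.077074/-0.343622 = 0.224299

Final: 0.224299


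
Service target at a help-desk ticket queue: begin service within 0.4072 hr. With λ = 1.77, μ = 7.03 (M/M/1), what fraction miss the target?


ρ = 1.77/7.03 = 0.2518
P(Wq > t) = ρ·e^{−(μ−λ)t} = 0.2518·e^{−2.1419}
= 0.2518·0.117435 = 0.029568

Final: 0.029568


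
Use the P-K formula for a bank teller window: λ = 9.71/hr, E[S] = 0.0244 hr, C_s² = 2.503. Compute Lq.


ρ = λ·E[S] = 9.71·0.0244 = 0.2369
Lq = ρ²(1+C_s²)/(2(1−ρ)) = 0.05613·(1+2.503)/(2·0.7631)
= 0.05613·3.5030/1.5262 = 0.12884

Final: 0.12884


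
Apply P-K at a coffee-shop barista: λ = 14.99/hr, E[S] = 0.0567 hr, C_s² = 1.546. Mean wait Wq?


ρ = λ·E[S] = 14.99·0.0567 = 0.8499
E[S²] = E[S]²(1+C_s²) = 0.0567²·(1+1.546) = 0.008185
Wq = λ·E[S²]/(2(1−ρ)) = 14.99·0.008185/(2·0.1501) = 0.40880 hr

Final: 0.40880 hr


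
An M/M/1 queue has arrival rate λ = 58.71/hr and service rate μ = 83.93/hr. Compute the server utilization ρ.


ρ = λ/μ = 58.71/83.93 = 0.6995

Final: 0.6995


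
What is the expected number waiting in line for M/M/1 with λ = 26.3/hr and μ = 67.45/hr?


ρ = 26.3/67.45 = 0.3899
Lq = ρ²/(1−ρ) = 0.1520/0.6101 = 0.2492

Final: 0.2492


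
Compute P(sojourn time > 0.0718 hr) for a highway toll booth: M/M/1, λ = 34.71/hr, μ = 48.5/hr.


W ~ Exponential(μ−λ) for M/M/1.
μ − λ = 48.5 − 34.71 = 13.7900
P(W > t) = e^{−(μ−λ)t} = e^{−0.9901} = 0.371531

Final: 0.371531


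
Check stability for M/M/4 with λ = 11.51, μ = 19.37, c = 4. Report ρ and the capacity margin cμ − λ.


Total capacity cμ = 4·19.37 = 77.48/hr
ρ = λ/(cμ) = 11.51/77.48 = 0.1486
Stable ⇔ ρ < 1: YES
Spare capacity = cμ − λ = 77.48 − 11.51 = 65.97/hr

Final: ρ = 0.1486; stable; margin = 65.97/hr


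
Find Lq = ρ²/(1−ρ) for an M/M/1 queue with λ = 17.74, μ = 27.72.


ρ = 17.74/27.72 = 0.6400
Lq = ρ²/(1−ρ) = 0.4096/0.3600 = 1.1376

Final: 1.1376


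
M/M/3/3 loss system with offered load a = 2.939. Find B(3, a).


B(c,a) = (a^c/c!) / Σ_{k=0}^{c} a^k/k!
a^3/3! = 4.231044
Σ terms (k=0..3): 1.00000 + 2.93900 + 4.31886 + 4.23104 = 12.488904
B = 4.231044/12.488904 = 0.338784

Final: 0.338784


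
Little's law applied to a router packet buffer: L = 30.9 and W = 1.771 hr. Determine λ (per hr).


λ = L/W = 30.9/1.771 = 17.4478 /hr

Final: 17.4478 /hr


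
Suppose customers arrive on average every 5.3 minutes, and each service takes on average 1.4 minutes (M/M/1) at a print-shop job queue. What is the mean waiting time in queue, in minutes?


λ = 60/5.3 = 11.3208 /hr
μ = 60/1.4 = 42.8571 /hr
ρ = λ/μ = 11.3208/42.8571 = 0.2642
Wq = ρ/(μ−λ) = 0.2642/(42.8571−11.3208) = 0.008376 hr
In minutes: 0.008376·60 = 0.5026 min

Final: 0.5026 min


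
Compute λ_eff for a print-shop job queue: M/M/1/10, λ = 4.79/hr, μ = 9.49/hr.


ρ = 0.5047; P_K = (1−ρ)ρ^10/(1−ρ^11) = 0.0005318
λ_eff = λ(1 − P_K) = 4.79·(1 − 0.0005318) = 4.79·0.999468 = 4.7875 /hr

Final: 4.7875 /hr


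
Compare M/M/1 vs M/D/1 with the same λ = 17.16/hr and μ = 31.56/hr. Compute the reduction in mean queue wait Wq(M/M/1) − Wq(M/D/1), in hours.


ρ = 17.16/31.56 = 0.5437
Wq(M/M/1) = ρ/(μ−λ) = 0.5437/14.40 = 0.03776 hr
Wq(M/D/1) = ρ/(2(μ−λ)) = 0.01888 hr
Savings = 0.03776 − 0.01888 = 0.01888 hr

Final: 0.01888 hr


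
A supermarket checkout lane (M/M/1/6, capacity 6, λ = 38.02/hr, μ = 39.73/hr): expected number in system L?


ρ = 38.02/39.73 = 0.9570
L = ρ[1 − (K+1)ρ^K + Kρ^(K+1)] / [(1−ρ)(1−ρ^(K+1))]
Numerator: 0.9570·(1 − 7·0.768000 + 6·0.734945) = 0.032220
Denominator: (0.04304)·(0.265055) = 0.011408
L = 0.032220/0.011408 = 2.8243

Final: 2.8243


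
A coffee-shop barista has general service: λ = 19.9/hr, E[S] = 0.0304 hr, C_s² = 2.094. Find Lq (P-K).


ρ = λ·E[S] = 19.9·0.0304 = 0.6050
Lq = ρ²(1+C_s²)/(2(1−ρ)) = 0.3660·(1+2.094)/(2·0.3950)
= 0.3660·3.0940/0.7901 = 1.43319

Final: 1.43319


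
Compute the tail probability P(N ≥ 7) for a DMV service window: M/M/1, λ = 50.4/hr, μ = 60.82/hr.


ρ = 50.4/60.82 = 0.8287
P(N ≥ n) = ρ^n = 0.8287^7 = 0.268342

Final: 0.268342


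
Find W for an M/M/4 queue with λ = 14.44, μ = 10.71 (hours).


a = 1.3483; ρ = 0.3371; P₀ = 0.258172
Lq = P₀·a^c·ρ/(c!(1−ρ)²) = 0.02726
Wq = Lq/λ = 0.02726/14.44 = 0.001888 hr
W = Wq + 1/μ = 0.001888 + 0.09337 = 0.09526 hr

Final: 0.09526 hr


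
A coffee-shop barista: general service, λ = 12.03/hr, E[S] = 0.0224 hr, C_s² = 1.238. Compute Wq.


ρ = λ·E[S] = 12.03·0.0224 = 0.2695
E[S²] = E[S]²(1+C_s²) = 0.0224²·(1+1.238) = 0.001123
Wq = λ·E[S²]/(2(1−ρ)) = 12.03·0.001123/(2·0.7305) = 0.009246 hr

Final: 0.009246 hr


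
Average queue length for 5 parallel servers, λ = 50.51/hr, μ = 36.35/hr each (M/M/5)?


a = λ/μ = 1.3895; ρ = a/5 = 0.2779
P₀ = 0.248926
Lq = P₀·a^c·ρ / (c!·(1−ρ)²) = 0.248926·5.18042·0.2779/(120·0.52142)
= 0.005728

Final: 0.005728


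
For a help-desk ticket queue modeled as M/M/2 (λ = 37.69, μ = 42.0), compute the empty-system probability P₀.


a = λ/μ = 37.69/42.0 = 0.8974; ρ = a/c = 0.4487
Σ_{k=0}^{1} a^k/k! (terms k=0..1) = 1.00000 + 0.89738 = 1.89738
Tail: a^2/(2!(1−ρ)) = 0.80529/(2·0.5513) = 0.73035
P₀ = 1/(1.89738 + 0.73035) = 1/2.62773 = 0.380557

Final: 0.380557


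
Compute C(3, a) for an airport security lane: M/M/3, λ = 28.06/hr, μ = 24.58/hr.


a = λ/μ = 1.1416; ρ = a/3 = 0.3805
P₀ = 0.313142 (from M/M/c formula)
C(c,a) = [a^c/(c!(1−ρ))]·P₀ = [1.48771/(6·0.6195)]·0.313142
= 0.40026·0.313142 = 0.125338

Final: 0.125338


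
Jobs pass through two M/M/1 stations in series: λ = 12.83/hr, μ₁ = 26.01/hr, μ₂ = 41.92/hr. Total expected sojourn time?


Each node sees arrival rate λ = 12.83/hr (tandem ⇒ throughput preserved).
W₁ = 1/(μ₁−λ) = 1/(26.01−12.83) = 0.07587 hr
W₂ = 1/(μ₂−λ) = 1/(41.92−12.83) = 0.03438 hr
W_total = W₁ + W₂ = 0.07587 + 0.03438 = 0.11025 hr

Final: 0.11025 hr


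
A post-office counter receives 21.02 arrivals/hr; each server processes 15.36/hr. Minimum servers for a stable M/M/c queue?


Stability requires cμ > λ ⇔ c > λ/μ.
λ/μ = 21.02/15.36 = 1.3685
Minimum integer c = ⌊1.3685⌋ + 1 = 2
Check: 2·15.36 = 30.72 > 21.02, while 1·15.36 = 15.36 ≤ 21.02

Final: 2 servers


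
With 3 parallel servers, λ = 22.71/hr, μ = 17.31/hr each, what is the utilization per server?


ρ = λ/(cμ) = 22.71/(3·17.31) = 22.71/51.93 = 0.4373

Final: 0.4373


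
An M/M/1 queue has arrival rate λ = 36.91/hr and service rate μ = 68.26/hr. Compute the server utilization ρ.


ρ = λ/μ = 36.91/68.26 = 0.5407

Final: 0.5407


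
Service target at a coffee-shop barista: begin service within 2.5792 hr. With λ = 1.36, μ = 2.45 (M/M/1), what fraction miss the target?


ρ = 1.36/2.45 = 0.5551
P(Wq > t) = ρ·e^{−(μ−λ)t} = 0.5551·e^{−2.8113}
= 0.5551·0.060125 = 0.033376

Final: 0.033376


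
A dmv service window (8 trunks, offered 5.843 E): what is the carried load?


B(8,5.843) = 0.113231 (Erlang-B)
Carried load = a(1 − B) = 5.843·(1 − 0.113231) = 5.843·0.886769 = 5.1814 E

Final: 5.1814 Erlangs


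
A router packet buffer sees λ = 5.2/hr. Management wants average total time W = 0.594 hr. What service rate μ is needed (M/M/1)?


W = 1/(μ−λ) ⇒ μ − λ = 1/W = 1/0.594 = 1.6835
μ = λ + 1/W = 5.2 + 1.6835 = 6.8835 per hr

Final: 6.8835 /hr


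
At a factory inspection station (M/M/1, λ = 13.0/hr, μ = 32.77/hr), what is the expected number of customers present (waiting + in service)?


ρ = λ/μ = 13.0/32.77 = 0.3967
L = ρ/(1−ρ) = 0.3967/(1 − 0.3967) = 0.3967/0.6033 = 0.6576

Final: 0.6576


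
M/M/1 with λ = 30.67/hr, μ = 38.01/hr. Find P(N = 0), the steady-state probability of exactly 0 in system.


ρ = 30.67/38.01 = 0.8069
P_n = (1−ρ)·ρ^n = (1 − 0.8069)·0.8069^0 = 0.1931·1.000000 = 0.193107

Final: 0.193107


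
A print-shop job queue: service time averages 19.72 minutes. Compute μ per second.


μ = 1/(service time) in consistent units.
1 second = 0.0166667 min, so μ = 0.0166667/19.72 = 0.0008452 per second

Final: 0.0008452 /sec


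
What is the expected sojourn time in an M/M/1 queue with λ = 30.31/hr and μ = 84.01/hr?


W = 1/(μ−λ) = 1/(84.01 − 30.31) = 1/53.70 = 0.01862 hr

Final: 0.01862 hr


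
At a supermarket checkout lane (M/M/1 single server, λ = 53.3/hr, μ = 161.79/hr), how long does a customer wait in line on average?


ρ = 53.3/161.79 = 0.3294
Wq = ρ/(μ−λ) = 0.3294/(161.79 − 53.3) = 0.3294/108.49 = 0.003037 hr

Final: 0.003037 hr


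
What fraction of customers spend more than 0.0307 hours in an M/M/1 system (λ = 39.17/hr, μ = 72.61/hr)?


W ~ Exponential(μ−λ) for M/M/1.
μ − λ = 72.61 − 39.17 = 33.4400
P(W > t) = e^{−(μ−λ)t} = e^{−1.0266} = 0.358220

Final: 0.358220


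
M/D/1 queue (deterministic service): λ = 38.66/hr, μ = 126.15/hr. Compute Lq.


ρ = 38.66/126.15 = 0.3065
M/D/1: Lq = ρ²/(2(1−ρ)) = 0.09392/(2·0.6935) = 0.06771

Final: 0.06771


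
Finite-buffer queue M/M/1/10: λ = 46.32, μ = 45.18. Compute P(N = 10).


ρ = λ/μ = 46.32/45.18 = 1.0252
P_K = (1−ρ)ρ^K/(1−ρ^(K+1)) = (-0.02523·1.282990)/(1 − 1.315363)
= -0.032373/-0.315363 = 0.102653

Final: 0.102653


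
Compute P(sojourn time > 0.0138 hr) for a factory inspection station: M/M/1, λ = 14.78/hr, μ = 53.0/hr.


W ~ Exponential(μ−λ) for M/M/1.
μ − λ = 53.0 − 14.78 = 38.2200
P(W > t) = e^{−(μ−λ)t} = e^{−0.5274} = 0.590116

Final: 0.590116


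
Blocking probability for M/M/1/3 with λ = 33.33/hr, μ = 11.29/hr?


ρ = λ/μ = 33.33/11.29 = 2.9522
P_K = (1−ρ)ρ^K/(1−ρ^(K+1)) = (-1.9522·25.729072)/(1 − 75.956595)
= -50.227523/-74.956595 = 0.670088

Final: 0.670088


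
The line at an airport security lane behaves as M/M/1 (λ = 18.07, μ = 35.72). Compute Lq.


ρ = 18.07/35.72 = 0.5059
Lq = ρ²/(1−ρ) = 0.2559/0.4941 = 0.5179

Final: 0.5179


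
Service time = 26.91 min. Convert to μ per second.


μ = 1/(service time) in consistent units.
1 second = 0.0166667 min, so μ = 0.0166667/26.91 = 0.0006193 per second

Final: 0.0006193 /sec


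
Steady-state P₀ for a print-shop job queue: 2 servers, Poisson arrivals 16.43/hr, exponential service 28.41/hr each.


a = λ/μ = 16.43/28.41 = 0.5783; ρ = a/c = 0.2892
Σ_{k=0}^{1} a^k/k! (terms k=0..1) = 1.00000 + 0.57832 = 1.57832
Tail: a^2/(2!(1−ρ)) = 0.33445/(2·0.7108) = 0.23525
P₀ = 1/(1.57832 + 0.23525) = 1/1.81357 = 0.551399

Final: 0.551399


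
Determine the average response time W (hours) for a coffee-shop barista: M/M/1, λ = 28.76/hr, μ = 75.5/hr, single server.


W = 1/(μ−λ) = 1/(75.5 − 28.76) = 1/46.74 = 0.02139 hr

Final: 0.02139 hr


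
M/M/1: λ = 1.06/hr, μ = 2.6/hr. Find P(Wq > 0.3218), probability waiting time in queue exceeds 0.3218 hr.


ρ = 1.06/2.6 = 0.4077
P(Wq > t) = ρ·e^{−(μ−λ)t} = 0.4077·e^{−0.4956}
= 0.4077·0.609222 = 0.248375

Final: 0.248375


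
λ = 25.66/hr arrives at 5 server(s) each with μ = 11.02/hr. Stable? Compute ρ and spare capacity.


Total capacity cμ = 5·11.02 = 55.10/hr
ρ = λ/(cμ) = 25.66/55.10 = 0.4657
Stable ⇔ ρ < 1: YES
Spare capacity = cμ − λ = 55.10 − 25.66 = 29.44/hr

Final: ρ = 0.4657; stable; margin = 29.44/hr


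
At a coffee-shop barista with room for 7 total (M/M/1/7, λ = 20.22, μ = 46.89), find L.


ρ = 20.22/46.89 = 0.4312
L = ρ[1 − (K+1)ρ^K + Kρ^(K+1)] / [(1−ρ)(1−ρ^(K+1))]
Numerator: 0.4312·(1 − 8·0.002773 + 7·0.001196) = 0.425266
Denominator: (0.5688)·(0.998804) = 0.568098
L = 0.425266/0.568098 = 0.7486

Final: 0.7486


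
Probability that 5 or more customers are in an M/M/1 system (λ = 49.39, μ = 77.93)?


ρ = 49.39/77.93 = 0.6338
P(N ≥ n) = ρ^n = 0.6338^5 = 0.102252

Final: 0.102252


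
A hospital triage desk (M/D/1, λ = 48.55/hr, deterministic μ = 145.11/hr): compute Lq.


ρ = 48.55/145.11 = 0.3346
M/D/1: Lq = ρ²/(2(1−ρ)) = 0.1119/(2·0.6654) = 0.08411

Final: 0.08411
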